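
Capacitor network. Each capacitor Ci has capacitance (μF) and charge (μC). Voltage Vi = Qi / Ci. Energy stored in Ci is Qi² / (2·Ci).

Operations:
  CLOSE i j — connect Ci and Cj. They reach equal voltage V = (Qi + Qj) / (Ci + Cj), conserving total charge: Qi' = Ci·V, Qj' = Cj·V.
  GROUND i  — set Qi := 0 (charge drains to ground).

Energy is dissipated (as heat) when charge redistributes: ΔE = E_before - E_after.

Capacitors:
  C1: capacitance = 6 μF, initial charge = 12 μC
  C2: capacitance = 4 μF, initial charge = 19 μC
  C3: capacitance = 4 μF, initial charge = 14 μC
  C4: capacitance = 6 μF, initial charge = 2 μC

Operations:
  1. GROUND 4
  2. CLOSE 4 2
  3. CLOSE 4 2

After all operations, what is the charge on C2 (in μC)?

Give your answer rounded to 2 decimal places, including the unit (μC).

Answer: 7.60 μC

Derivation:
Initial: C1(6μF, Q=12μC, V=2.00V), C2(4μF, Q=19μC, V=4.75V), C3(4μF, Q=14μC, V=3.50V), C4(6μF, Q=2μC, V=0.33V)
Op 1: GROUND 4: Q4=0; energy lost=0.333
Op 2: CLOSE 4-2: Q_total=19.00, C_total=10.00, V=1.90; Q4=11.40, Q2=7.60; dissipated=27.075
Op 3: CLOSE 4-2: Q_total=19.00, C_total=10.00, V=1.90; Q4=11.40, Q2=7.60; dissipated=0.000
Final charges: Q1=12.00, Q2=7.60, Q3=14.00, Q4=11.40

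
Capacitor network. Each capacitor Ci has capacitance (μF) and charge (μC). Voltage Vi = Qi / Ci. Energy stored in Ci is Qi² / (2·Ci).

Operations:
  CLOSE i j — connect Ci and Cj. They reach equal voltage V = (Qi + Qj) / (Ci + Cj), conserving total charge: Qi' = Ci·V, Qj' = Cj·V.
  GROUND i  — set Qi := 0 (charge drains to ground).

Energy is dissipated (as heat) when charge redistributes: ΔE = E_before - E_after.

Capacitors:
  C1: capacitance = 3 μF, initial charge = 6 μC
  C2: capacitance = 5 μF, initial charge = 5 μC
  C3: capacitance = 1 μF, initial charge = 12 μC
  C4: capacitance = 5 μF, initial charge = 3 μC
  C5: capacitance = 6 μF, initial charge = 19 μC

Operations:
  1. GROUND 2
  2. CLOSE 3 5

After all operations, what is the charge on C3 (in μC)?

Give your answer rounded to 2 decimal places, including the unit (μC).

Answer: 4.43 μC

Derivation:
Initial: C1(3μF, Q=6μC, V=2.00V), C2(5μF, Q=5μC, V=1.00V), C3(1μF, Q=12μC, V=12.00V), C4(5μF, Q=3μC, V=0.60V), C5(6μF, Q=19μC, V=3.17V)
Op 1: GROUND 2: Q2=0; energy lost=2.500
Op 2: CLOSE 3-5: Q_total=31.00, C_total=7.00, V=4.43; Q3=4.43, Q5=26.57; dissipated=33.440
Final charges: Q1=6.00, Q2=0.00, Q3=4.43, Q4=3.00, Q5=26.57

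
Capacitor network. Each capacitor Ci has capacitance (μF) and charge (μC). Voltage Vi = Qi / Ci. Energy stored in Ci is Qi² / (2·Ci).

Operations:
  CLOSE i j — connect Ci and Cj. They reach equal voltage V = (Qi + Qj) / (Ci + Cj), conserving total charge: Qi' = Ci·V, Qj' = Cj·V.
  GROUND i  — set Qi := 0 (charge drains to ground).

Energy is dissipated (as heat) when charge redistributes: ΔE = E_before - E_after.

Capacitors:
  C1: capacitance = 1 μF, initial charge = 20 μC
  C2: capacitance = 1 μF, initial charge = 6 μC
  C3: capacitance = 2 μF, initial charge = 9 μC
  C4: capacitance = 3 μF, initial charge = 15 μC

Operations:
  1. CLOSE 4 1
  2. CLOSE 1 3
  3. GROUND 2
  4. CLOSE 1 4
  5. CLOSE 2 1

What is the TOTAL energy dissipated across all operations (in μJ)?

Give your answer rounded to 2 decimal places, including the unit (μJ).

Initial: C1(1μF, Q=20μC, V=20.00V), C2(1μF, Q=6μC, V=6.00V), C3(2μF, Q=9μC, V=4.50V), C4(3μF, Q=15μC, V=5.00V)
Op 1: CLOSE 4-1: Q_total=35.00, C_total=4.00, V=8.75; Q4=26.25, Q1=8.75; dissipated=84.375
Op 2: CLOSE 1-3: Q_total=17.75, C_total=3.00, V=5.92; Q1=5.92, Q3=11.83; dissipated=6.021
Op 3: GROUND 2: Q2=0; energy lost=18.000
Op 4: CLOSE 1-4: Q_total=32.17, C_total=4.00, V=8.04; Q1=8.04, Q4=24.12; dissipated=3.010
Op 5: CLOSE 2-1: Q_total=8.04, C_total=2.00, V=4.02; Q2=4.02, Q1=4.02; dissipated=16.167
Total dissipated: 127.573 μJ

Answer: 127.57 μJ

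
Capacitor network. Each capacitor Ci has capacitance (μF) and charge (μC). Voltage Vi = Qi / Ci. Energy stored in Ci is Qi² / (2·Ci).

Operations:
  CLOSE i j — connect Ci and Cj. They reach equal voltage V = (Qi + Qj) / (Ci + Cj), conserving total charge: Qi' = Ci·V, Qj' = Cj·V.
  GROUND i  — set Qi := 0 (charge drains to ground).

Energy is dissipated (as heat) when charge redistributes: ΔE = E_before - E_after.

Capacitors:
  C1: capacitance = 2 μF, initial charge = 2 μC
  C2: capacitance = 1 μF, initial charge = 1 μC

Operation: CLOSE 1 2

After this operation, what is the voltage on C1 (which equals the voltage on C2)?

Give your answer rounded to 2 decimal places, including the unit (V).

Initial: C1(2μF, Q=2μC, V=1.00V), C2(1μF, Q=1μC, V=1.00V)
Op 1: CLOSE 1-2: Q_total=3.00, C_total=3.00, V=1.00; Q1=2.00, Q2=1.00; dissipated=0.000

Answer: 1.00 V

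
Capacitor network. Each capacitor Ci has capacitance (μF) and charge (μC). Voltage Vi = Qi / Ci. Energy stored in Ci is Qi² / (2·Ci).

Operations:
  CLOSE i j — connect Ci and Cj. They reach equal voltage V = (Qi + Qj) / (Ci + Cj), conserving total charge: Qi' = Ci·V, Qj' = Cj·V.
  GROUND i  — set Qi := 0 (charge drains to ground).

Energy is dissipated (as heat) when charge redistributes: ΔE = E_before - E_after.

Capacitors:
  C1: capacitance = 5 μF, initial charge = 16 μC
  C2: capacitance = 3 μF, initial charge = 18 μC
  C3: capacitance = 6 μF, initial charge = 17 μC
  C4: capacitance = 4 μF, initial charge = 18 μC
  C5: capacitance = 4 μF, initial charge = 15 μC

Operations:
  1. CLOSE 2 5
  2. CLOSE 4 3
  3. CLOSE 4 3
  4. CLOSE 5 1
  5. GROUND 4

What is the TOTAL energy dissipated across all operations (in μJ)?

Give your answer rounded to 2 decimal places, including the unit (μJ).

Initial: C1(5μF, Q=16μC, V=3.20V), C2(3μF, Q=18μC, V=6.00V), C3(6μF, Q=17μC, V=2.83V), C4(4μF, Q=18μC, V=4.50V), C5(4μF, Q=15μC, V=3.75V)
Op 1: CLOSE 2-5: Q_total=33.00, C_total=7.00, V=4.71; Q2=14.14, Q5=18.86; dissipated=4.339
Op 2: CLOSE 4-3: Q_total=35.00, C_total=10.00, V=3.50; Q4=14.00, Q3=21.00; dissipated=3.333
Op 3: CLOSE 4-3: Q_total=35.00, C_total=10.00, V=3.50; Q4=14.00, Q3=21.00; dissipated=0.000
Op 4: CLOSE 5-1: Q_total=34.86, C_total=9.00, V=3.87; Q5=15.49, Q1=19.37; dissipated=2.548
Op 5: GROUND 4: Q4=0; energy lost=24.500
Total dissipated: 34.720 μJ

Answer: 34.72 μJ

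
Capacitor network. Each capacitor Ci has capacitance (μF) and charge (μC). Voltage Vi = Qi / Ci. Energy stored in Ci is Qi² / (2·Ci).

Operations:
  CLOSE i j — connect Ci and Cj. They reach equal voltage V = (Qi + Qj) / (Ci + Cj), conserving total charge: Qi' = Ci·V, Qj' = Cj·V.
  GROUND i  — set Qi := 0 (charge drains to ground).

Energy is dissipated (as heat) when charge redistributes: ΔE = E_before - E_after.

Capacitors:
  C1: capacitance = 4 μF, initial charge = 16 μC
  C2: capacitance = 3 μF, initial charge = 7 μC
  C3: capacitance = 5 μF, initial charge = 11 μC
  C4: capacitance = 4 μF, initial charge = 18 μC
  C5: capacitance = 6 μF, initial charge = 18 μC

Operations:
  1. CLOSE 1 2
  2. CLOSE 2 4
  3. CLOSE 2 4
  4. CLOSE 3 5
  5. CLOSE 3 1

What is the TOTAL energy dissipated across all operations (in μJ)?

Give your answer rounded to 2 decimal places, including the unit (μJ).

Answer: 4.99 μJ

Derivation:
Initial: C1(4μF, Q=16μC, V=4.00V), C2(3μF, Q=7μC, V=2.33V), C3(5μF, Q=11μC, V=2.20V), C4(4μF, Q=18μC, V=4.50V), C5(6μF, Q=18μC, V=3.00V)
Op 1: CLOSE 1-2: Q_total=23.00, C_total=7.00, V=3.29; Q1=13.14, Q2=9.86; dissipated=2.381
Op 2: CLOSE 2-4: Q_total=27.86, C_total=7.00, V=3.98; Q2=11.94, Q4=15.92; dissipated=1.264
Op 3: CLOSE 2-4: Q_total=27.86, C_total=7.00, V=3.98; Q2=11.94, Q4=15.92; dissipated=0.000
Op 4: CLOSE 3-5: Q_total=29.00, C_total=11.00, V=2.64; Q3=13.18, Q5=15.82; dissipated=0.873
Op 5: CLOSE 3-1: Q_total=26.32, C_total=9.00, V=2.92; Q3=14.62, Q1=11.70; dissipated=0.469
Total dissipated: 4.986 μJ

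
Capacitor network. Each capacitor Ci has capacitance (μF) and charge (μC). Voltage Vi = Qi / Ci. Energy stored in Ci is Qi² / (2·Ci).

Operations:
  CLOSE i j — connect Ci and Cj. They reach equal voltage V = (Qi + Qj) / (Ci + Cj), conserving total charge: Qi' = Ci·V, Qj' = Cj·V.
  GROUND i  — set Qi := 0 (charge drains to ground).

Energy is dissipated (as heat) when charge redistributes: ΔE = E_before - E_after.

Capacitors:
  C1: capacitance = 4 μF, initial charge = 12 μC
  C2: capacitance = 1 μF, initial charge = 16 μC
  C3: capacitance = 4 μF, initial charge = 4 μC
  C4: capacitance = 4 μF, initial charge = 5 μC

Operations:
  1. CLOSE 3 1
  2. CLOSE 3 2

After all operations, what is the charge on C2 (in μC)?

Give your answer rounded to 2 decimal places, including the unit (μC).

Initial: C1(4μF, Q=12μC, V=3.00V), C2(1μF, Q=16μC, V=16.00V), C3(4μF, Q=4μC, V=1.00V), C4(4μF, Q=5μC, V=1.25V)
Op 1: CLOSE 3-1: Q_total=16.00, C_total=8.00, V=2.00; Q3=8.00, Q1=8.00; dissipated=4.000
Op 2: CLOSE 3-2: Q_total=24.00, C_total=5.00, V=4.80; Q3=19.20, Q2=4.80; dissipated=78.400
Final charges: Q1=8.00, Q2=4.80, Q3=19.20, Q4=5.00

Answer: 4.80 μC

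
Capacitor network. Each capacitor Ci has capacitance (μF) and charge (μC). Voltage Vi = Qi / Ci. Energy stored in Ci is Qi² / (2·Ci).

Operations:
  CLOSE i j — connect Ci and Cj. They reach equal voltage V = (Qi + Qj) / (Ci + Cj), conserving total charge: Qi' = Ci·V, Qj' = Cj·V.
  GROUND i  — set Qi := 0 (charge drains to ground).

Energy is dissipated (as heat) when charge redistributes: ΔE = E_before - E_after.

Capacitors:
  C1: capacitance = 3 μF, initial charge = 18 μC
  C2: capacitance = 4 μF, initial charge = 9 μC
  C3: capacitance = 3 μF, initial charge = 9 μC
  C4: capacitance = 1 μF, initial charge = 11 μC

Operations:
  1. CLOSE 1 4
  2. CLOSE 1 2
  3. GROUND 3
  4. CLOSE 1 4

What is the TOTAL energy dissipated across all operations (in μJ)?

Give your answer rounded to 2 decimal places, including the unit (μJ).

Answer: 47.36 μJ

Derivation:
Initial: C1(3μF, Q=18μC, V=6.00V), C2(4μF, Q=9μC, V=2.25V), C3(3μF, Q=9μC, V=3.00V), C4(1μF, Q=11μC, V=11.00V)
Op 1: CLOSE 1-4: Q_total=29.00, C_total=4.00, V=7.25; Q1=21.75, Q4=7.25; dissipated=9.375
Op 2: CLOSE 1-2: Q_total=30.75, C_total=7.00, V=4.39; Q1=13.18, Q2=17.57; dissipated=21.429
Op 3: GROUND 3: Q3=0; energy lost=13.500
Op 4: CLOSE 1-4: Q_total=20.43, C_total=4.00, V=5.11; Q1=15.32, Q4=5.11; dissipated=3.061
Total dissipated: 47.365 μJ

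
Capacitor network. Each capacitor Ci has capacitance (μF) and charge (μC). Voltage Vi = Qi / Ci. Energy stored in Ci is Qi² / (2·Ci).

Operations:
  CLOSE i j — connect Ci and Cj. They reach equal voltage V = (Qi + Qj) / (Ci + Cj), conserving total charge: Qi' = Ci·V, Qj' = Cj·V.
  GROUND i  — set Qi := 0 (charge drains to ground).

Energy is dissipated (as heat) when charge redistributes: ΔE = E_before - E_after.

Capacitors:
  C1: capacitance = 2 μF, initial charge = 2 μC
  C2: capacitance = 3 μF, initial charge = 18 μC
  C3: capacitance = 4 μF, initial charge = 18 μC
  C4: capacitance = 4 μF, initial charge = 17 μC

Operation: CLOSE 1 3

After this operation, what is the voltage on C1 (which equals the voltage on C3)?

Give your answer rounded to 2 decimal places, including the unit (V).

Answer: 3.33 V

Derivation:
Initial: C1(2μF, Q=2μC, V=1.00V), C2(3μF, Q=18μC, V=6.00V), C3(4μF, Q=18μC, V=4.50V), C4(4μF, Q=17μC, V=4.25V)
Op 1: CLOSE 1-3: Q_total=20.00, C_total=6.00, V=3.33; Q1=6.67, Q3=13.33; dissipated=8.167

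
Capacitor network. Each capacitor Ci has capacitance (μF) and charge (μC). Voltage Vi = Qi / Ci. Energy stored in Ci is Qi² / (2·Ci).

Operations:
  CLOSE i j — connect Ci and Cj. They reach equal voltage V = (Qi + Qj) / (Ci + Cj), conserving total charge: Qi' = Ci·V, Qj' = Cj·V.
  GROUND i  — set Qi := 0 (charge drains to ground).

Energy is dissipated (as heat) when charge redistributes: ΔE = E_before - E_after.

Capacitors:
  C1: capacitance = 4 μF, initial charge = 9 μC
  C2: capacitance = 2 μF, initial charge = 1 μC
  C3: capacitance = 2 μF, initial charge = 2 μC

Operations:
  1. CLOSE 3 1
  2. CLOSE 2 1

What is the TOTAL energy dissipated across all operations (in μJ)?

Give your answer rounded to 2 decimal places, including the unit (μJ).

Answer: 2.23 μJ

Derivation:
Initial: C1(4μF, Q=9μC, V=2.25V), C2(2μF, Q=1μC, V=0.50V), C3(2μF, Q=2μC, V=1.00V)
Op 1: CLOSE 3-1: Q_total=11.00, C_total=6.00, V=1.83; Q3=3.67, Q1=7.33; dissipated=1.042
Op 2: CLOSE 2-1: Q_total=8.33, C_total=6.00, V=1.39; Q2=2.78, Q1=5.56; dissipated=1.185
Total dissipated: 2.227 μJ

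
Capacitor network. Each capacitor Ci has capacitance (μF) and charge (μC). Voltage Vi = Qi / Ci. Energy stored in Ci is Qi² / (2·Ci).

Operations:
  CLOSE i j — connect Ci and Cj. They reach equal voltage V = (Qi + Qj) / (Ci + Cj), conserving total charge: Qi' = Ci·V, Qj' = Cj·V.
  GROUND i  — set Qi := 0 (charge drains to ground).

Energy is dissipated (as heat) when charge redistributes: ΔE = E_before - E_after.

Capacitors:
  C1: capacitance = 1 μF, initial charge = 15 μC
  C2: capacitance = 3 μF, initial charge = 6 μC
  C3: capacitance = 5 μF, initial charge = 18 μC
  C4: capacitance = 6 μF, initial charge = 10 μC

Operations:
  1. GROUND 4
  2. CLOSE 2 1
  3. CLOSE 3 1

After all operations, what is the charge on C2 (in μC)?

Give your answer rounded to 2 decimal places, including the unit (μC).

Initial: C1(1μF, Q=15μC, V=15.00V), C2(3μF, Q=6μC, V=2.00V), C3(5μF, Q=18μC, V=3.60V), C4(6μF, Q=10μC, V=1.67V)
Op 1: GROUND 4: Q4=0; energy lost=8.333
Op 2: CLOSE 2-1: Q_total=21.00, C_total=4.00, V=5.25; Q2=15.75, Q1=5.25; dissipated=63.375
Op 3: CLOSE 3-1: Q_total=23.25, C_total=6.00, V=3.88; Q3=19.38, Q1=3.88; dissipated=1.134
Final charges: Q1=3.88, Q2=15.75, Q3=19.38, Q4=0.00

Answer: 15.75 μC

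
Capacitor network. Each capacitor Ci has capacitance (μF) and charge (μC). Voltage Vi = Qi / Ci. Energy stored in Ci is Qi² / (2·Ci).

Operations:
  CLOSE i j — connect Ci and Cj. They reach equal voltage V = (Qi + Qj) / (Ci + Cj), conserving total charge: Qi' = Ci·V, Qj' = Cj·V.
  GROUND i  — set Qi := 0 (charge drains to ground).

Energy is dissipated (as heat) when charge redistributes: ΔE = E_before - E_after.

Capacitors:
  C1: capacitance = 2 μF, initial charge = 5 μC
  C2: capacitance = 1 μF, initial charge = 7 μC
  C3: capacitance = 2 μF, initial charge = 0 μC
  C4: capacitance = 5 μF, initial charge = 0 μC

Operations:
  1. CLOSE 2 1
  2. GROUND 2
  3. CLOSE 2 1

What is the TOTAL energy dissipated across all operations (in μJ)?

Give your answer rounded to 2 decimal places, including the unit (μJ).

Answer: 20.08 μJ

Derivation:
Initial: C1(2μF, Q=5μC, V=2.50V), C2(1μF, Q=7μC, V=7.00V), C3(2μF, Q=0μC, V=0.00V), C4(5μF, Q=0μC, V=0.00V)
Op 1: CLOSE 2-1: Q_total=12.00, C_total=3.00, V=4.00; Q2=4.00, Q1=8.00; dissipated=6.750
Op 2: GROUND 2: Q2=0; energy lost=8.000
Op 3: CLOSE 2-1: Q_total=8.00, C_total=3.00, V=2.67; Q2=2.67, Q1=5.33; dissipated=5.333
Total dissipated: 20.083 μJ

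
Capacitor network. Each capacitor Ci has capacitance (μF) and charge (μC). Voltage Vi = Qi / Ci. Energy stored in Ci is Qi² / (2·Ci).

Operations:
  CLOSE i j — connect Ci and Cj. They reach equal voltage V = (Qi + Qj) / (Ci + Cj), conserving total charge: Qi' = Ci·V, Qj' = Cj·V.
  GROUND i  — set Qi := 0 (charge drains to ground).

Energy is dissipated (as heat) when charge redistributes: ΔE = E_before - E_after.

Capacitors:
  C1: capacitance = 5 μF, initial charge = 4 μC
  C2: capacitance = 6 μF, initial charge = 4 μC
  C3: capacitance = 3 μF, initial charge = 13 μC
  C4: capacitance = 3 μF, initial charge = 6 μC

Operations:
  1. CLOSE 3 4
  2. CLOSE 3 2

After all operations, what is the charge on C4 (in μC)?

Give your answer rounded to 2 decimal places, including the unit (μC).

Answer: 9.50 μC

Derivation:
Initial: C1(5μF, Q=4μC, V=0.80V), C2(6μF, Q=4μC, V=0.67V), C3(3μF, Q=13μC, V=4.33V), C4(3μF, Q=6μC, V=2.00V)
Op 1: CLOSE 3-4: Q_total=19.00, C_total=6.00, V=3.17; Q3=9.50, Q4=9.50; dissipated=4.083
Op 2: CLOSE 3-2: Q_total=13.50, C_total=9.00, V=1.50; Q3=4.50, Q2=9.00; dissipated=6.250
Final charges: Q1=4.00, Q2=9.00, Q3=4.50, Q4=9.50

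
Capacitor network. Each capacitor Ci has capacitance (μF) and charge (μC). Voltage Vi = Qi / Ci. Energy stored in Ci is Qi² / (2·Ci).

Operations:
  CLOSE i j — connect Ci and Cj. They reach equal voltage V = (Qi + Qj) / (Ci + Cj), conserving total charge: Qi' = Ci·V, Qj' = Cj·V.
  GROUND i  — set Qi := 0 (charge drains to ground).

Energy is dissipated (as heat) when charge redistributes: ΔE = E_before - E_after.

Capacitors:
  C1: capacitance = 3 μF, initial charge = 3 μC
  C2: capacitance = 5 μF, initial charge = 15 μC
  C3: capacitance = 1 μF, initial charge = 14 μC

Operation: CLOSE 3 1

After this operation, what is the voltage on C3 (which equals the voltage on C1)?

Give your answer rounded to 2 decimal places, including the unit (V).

Answer: 4.25 V

Derivation:
Initial: C1(3μF, Q=3μC, V=1.00V), C2(5μF, Q=15μC, V=3.00V), C3(1μF, Q=14μC, V=14.00V)
Op 1: CLOSE 3-1: Q_total=17.00, C_total=4.00, V=4.25; Q3=4.25, Q1=12.75; dissipated=63.375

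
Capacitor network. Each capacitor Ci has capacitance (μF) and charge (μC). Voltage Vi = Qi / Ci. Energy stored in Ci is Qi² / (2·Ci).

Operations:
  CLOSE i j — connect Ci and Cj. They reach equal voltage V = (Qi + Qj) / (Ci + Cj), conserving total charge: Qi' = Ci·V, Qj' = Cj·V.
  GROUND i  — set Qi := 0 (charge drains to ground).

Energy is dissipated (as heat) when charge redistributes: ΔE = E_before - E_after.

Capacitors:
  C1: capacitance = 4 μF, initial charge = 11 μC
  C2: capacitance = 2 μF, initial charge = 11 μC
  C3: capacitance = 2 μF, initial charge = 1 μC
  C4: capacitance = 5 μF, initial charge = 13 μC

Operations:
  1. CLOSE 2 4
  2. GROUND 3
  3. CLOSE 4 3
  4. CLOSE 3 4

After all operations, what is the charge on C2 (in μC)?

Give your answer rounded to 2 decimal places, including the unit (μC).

Initial: C1(4μF, Q=11μC, V=2.75V), C2(2μF, Q=11μC, V=5.50V), C3(2μF, Q=1μC, V=0.50V), C4(5μF, Q=13μC, V=2.60V)
Op 1: CLOSE 2-4: Q_total=24.00, C_total=7.00, V=3.43; Q2=6.86, Q4=17.14; dissipated=6.007
Op 2: GROUND 3: Q3=0; energy lost=0.250
Op 3: CLOSE 4-3: Q_total=17.14, C_total=7.00, V=2.45; Q4=12.24, Q3=4.90; dissipated=8.397
Op 4: CLOSE 3-4: Q_total=17.14, C_total=7.00, V=2.45; Q3=4.90, Q4=12.24; dissipated=0.000
Final charges: Q1=11.00, Q2=6.86, Q3=4.90, Q4=12.24

Answer: 6.86 μC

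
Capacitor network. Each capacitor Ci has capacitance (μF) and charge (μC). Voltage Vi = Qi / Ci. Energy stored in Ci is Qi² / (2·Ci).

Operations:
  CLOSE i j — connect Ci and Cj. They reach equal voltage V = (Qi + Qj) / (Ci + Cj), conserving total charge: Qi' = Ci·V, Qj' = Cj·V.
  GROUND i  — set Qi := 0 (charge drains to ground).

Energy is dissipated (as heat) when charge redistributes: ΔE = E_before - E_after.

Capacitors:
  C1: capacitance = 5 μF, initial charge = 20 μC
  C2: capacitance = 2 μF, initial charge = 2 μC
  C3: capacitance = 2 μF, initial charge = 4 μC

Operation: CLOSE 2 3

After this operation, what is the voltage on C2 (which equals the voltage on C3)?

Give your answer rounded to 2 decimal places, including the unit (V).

Answer: 1.50 V

Derivation:
Initial: C1(5μF, Q=20μC, V=4.00V), C2(2μF, Q=2μC, V=1.00V), C3(2μF, Q=4μC, V=2.00V)
Op 1: CLOSE 2-3: Q_total=6.00, C_total=4.00, V=1.50; Q2=3.00, Q3=3.00; dissipated=0.500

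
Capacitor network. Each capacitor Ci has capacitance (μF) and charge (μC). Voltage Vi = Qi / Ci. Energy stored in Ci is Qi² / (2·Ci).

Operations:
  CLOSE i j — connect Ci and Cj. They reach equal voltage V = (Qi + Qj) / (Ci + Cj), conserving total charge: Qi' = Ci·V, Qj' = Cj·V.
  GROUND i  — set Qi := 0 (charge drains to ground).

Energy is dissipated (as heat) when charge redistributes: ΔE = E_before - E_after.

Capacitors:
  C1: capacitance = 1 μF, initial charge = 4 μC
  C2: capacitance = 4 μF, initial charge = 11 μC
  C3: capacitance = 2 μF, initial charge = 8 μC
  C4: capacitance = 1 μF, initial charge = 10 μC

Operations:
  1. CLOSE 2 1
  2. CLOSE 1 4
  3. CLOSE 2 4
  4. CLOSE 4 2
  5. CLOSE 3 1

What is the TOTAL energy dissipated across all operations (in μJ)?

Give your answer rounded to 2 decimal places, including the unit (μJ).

Initial: C1(1μF, Q=4μC, V=4.00V), C2(4μF, Q=11μC, V=2.75V), C3(2μF, Q=8μC, V=4.00V), C4(1μF, Q=10μC, V=10.00V)
Op 1: CLOSE 2-1: Q_total=15.00, C_total=5.00, V=3.00; Q2=12.00, Q1=3.00; dissipated=0.625
Op 2: CLOSE 1-4: Q_total=13.00, C_total=2.00, V=6.50; Q1=6.50, Q4=6.50; dissipated=12.250
Op 3: CLOSE 2-4: Q_total=18.50, C_total=5.00, V=3.70; Q2=14.80, Q4=3.70; dissipated=4.900
Op 4: CLOSE 4-2: Q_total=18.50, C_total=5.00, V=3.70; Q4=3.70, Q2=14.80; dissipated=0.000
Op 5: CLOSE 3-1: Q_total=14.50, C_total=3.00, V=4.83; Q3=9.67, Q1=4.83; dissipated=2.083
Total dissipated: 19.858 μJ

Answer: 19.86 μJ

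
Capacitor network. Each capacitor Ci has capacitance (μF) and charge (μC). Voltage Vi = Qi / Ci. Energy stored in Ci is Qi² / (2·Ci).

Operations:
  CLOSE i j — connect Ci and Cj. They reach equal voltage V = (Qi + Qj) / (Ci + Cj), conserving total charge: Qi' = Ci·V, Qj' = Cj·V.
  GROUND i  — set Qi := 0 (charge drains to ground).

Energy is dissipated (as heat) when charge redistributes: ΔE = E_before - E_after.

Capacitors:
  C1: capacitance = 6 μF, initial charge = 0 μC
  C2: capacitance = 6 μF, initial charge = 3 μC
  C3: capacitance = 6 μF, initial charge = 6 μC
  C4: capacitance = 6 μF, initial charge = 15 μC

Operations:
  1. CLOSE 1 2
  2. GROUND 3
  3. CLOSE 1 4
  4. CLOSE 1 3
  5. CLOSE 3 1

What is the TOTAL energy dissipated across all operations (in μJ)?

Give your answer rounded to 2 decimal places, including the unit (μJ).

Initial: C1(6μF, Q=0μC, V=0.00V), C2(6μF, Q=3μC, V=0.50V), C3(6μF, Q=6μC, V=1.00V), C4(6μF, Q=15μC, V=2.50V)
Op 1: CLOSE 1-2: Q_total=3.00, C_total=12.00, V=0.25; Q1=1.50, Q2=1.50; dissipated=0.375
Op 2: GROUND 3: Q3=0; energy lost=3.000
Op 3: CLOSE 1-4: Q_total=16.50, C_total=12.00, V=1.38; Q1=8.25, Q4=8.25; dissipated=7.594
Op 4: CLOSE 1-3: Q_total=8.25, C_total=12.00, V=0.69; Q1=4.12, Q3=4.12; dissipated=2.836
Op 5: CLOSE 3-1: Q_total=8.25, C_total=12.00, V=0.69; Q3=4.12, Q1=4.12; dissipated=0.000
Total dissipated: 13.805 μJ

Answer: 13.80 μJ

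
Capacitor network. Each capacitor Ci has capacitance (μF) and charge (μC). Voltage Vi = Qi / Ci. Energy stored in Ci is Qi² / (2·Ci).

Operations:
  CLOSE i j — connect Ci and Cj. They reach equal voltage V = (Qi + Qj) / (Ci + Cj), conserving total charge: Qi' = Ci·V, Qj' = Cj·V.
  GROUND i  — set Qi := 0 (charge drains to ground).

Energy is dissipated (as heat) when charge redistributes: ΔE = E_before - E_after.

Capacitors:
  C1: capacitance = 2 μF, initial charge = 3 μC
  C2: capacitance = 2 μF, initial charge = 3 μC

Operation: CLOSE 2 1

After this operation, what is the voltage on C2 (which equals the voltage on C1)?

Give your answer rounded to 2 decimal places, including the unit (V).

Initial: C1(2μF, Q=3μC, V=1.50V), C2(2μF, Q=3μC, V=1.50V)
Op 1: CLOSE 2-1: Q_total=6.00, C_total=4.00, V=1.50; Q2=3.00, Q1=3.00; dissipated=0.000

Answer: 1.50 V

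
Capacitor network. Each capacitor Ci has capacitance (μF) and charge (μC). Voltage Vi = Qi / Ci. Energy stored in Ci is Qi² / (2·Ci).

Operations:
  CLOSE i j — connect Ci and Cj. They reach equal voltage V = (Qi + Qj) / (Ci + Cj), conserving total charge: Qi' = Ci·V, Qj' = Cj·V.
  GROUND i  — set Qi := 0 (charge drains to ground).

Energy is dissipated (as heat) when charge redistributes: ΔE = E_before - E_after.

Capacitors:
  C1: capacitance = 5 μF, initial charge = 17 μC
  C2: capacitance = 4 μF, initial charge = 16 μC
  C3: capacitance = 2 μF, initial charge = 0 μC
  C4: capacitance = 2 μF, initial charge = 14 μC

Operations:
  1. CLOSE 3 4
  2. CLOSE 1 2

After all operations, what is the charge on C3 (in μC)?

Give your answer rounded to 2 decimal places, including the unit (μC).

Answer: 7.00 μC

Derivation:
Initial: C1(5μF, Q=17μC, V=3.40V), C2(4μF, Q=16μC, V=4.00V), C3(2μF, Q=0μC, V=0.00V), C4(2μF, Q=14μC, V=7.00V)
Op 1: CLOSE 3-4: Q_total=14.00, C_total=4.00, V=3.50; Q3=7.00, Q4=7.00; dissipated=24.500
Op 2: CLOSE 1-2: Q_total=33.00, C_total=9.00, V=3.67; Q1=18.33, Q2=14.67; dissipated=0.400
Final charges: Q1=18.33, Q2=14.67, Q3=7.00, Q4=7.00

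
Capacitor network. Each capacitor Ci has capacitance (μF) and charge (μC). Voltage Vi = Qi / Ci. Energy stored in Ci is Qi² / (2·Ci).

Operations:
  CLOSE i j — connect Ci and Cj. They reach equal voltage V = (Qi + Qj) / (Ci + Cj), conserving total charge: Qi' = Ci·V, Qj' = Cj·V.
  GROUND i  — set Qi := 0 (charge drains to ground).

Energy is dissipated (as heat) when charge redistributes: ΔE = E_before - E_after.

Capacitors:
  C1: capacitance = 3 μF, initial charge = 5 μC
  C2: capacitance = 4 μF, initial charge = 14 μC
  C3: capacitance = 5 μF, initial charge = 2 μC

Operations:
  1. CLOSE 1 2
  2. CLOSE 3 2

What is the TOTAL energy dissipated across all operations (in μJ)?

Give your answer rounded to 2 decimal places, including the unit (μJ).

Initial: C1(3μF, Q=5μC, V=1.67V), C2(4μF, Q=14μC, V=3.50V), C3(5μF, Q=2μC, V=0.40V)
Op 1: CLOSE 1-2: Q_total=19.00, C_total=7.00, V=2.71; Q1=8.14, Q2=10.86; dissipated=2.881
Op 2: CLOSE 3-2: Q_total=12.86, C_total=9.00, V=1.43; Q3=7.14, Q2=5.71; dissipated=5.951
Total dissipated: 8.832 μJ

Answer: 8.83 μJ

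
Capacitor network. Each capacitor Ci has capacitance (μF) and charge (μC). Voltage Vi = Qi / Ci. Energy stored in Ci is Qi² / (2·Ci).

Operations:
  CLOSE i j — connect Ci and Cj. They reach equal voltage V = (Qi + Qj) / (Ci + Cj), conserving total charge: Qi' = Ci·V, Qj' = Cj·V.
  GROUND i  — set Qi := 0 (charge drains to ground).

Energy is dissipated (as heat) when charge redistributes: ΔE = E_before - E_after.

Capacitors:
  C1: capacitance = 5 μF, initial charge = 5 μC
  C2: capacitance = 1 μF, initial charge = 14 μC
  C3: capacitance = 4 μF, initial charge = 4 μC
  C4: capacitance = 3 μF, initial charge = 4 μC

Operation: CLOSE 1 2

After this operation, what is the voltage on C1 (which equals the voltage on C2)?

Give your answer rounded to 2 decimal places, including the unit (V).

Answer: 3.17 V

Derivation:
Initial: C1(5μF, Q=5μC, V=1.00V), C2(1μF, Q=14μC, V=14.00V), C3(4μF, Q=4μC, V=1.00V), C4(3μF, Q=4μC, V=1.33V)
Op 1: CLOSE 1-2: Q_total=19.00, C_total=6.00, V=3.17; Q1=15.83, Q2=3.17; dissipated=70.417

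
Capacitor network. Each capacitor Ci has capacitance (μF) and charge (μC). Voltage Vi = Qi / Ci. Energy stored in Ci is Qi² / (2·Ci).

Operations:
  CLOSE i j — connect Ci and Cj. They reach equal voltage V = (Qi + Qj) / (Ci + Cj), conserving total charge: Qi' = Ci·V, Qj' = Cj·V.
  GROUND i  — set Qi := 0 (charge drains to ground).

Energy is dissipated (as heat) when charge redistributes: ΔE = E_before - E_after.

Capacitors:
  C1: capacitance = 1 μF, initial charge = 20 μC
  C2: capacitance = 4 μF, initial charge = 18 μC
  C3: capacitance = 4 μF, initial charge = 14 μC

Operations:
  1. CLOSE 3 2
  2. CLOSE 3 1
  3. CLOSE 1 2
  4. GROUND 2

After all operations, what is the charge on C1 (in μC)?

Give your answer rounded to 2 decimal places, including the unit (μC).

Answer: 4.64 μC

Derivation:
Initial: C1(1μF, Q=20μC, V=20.00V), C2(4μF, Q=18μC, V=4.50V), C3(4μF, Q=14μC, V=3.50V)
Op 1: CLOSE 3-2: Q_total=32.00, C_total=8.00, V=4.00; Q3=16.00, Q2=16.00; dissipated=1.000
Op 2: CLOSE 3-1: Q_total=36.00, C_total=5.00, V=7.20; Q3=28.80, Q1=7.20; dissipated=102.400
Op 3: CLOSE 1-2: Q_total=23.20, C_total=5.00, V=4.64; Q1=4.64, Q2=18.56; dissipated=4.096
Op 4: GROUND 2: Q2=0; energy lost=43.059
Final charges: Q1=4.64, Q2=0.00, Q3=28.80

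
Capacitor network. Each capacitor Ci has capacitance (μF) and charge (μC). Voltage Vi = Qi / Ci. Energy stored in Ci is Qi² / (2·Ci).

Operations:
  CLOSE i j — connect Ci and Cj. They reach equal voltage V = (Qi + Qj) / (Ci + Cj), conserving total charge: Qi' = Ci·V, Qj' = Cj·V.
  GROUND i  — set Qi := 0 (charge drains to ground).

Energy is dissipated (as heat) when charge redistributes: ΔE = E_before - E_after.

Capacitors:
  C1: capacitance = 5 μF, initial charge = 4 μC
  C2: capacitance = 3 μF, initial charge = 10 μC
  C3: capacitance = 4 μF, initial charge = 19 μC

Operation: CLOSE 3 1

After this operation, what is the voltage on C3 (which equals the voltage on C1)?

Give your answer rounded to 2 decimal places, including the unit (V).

Answer: 2.56 V

Derivation:
Initial: C1(5μF, Q=4μC, V=0.80V), C2(3μF, Q=10μC, V=3.33V), C3(4μF, Q=19μC, V=4.75V)
Op 1: CLOSE 3-1: Q_total=23.00, C_total=9.00, V=2.56; Q3=10.22, Q1=12.78; dissipated=17.336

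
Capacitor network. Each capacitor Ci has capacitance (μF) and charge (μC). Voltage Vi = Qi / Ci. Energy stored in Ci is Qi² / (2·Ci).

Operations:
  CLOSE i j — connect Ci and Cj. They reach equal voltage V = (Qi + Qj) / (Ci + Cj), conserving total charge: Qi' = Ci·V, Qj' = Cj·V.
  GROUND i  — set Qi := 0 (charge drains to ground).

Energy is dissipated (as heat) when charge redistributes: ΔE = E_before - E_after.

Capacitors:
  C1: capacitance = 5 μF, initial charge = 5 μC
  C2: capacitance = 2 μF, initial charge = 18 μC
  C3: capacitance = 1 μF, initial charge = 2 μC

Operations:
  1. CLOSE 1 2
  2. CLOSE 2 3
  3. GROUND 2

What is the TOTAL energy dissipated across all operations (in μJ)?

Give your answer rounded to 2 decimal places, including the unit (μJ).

Initial: C1(5μF, Q=5μC, V=1.00V), C2(2μF, Q=18μC, V=9.00V), C3(1μF, Q=2μC, V=2.00V)
Op 1: CLOSE 1-2: Q_total=23.00, C_total=7.00, V=3.29; Q1=16.43, Q2=6.57; dissipated=45.714
Op 2: CLOSE 2-3: Q_total=8.57, C_total=3.00, V=2.86; Q2=5.71, Q3=2.86; dissipated=0.551
Op 3: GROUND 2: Q2=0; energy lost=8.163
Total dissipated: 54.429 μJ

Answer: 54.43 μJ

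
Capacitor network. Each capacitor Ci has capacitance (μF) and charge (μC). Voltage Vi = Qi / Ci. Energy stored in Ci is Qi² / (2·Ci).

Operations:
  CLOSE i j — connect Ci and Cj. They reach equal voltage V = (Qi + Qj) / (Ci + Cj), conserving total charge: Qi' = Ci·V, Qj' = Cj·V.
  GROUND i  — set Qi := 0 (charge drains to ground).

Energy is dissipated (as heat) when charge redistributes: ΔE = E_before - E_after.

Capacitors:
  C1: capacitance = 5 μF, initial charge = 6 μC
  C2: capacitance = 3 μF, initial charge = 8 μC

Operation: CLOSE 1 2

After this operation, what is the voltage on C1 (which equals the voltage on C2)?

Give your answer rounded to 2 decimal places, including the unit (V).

Answer: 1.75 V

Derivation:
Initial: C1(5μF, Q=6μC, V=1.20V), C2(3μF, Q=8μC, V=2.67V)
Op 1: CLOSE 1-2: Q_total=14.00, C_total=8.00, V=1.75; Q1=8.75, Q2=5.25; dissipated=2.017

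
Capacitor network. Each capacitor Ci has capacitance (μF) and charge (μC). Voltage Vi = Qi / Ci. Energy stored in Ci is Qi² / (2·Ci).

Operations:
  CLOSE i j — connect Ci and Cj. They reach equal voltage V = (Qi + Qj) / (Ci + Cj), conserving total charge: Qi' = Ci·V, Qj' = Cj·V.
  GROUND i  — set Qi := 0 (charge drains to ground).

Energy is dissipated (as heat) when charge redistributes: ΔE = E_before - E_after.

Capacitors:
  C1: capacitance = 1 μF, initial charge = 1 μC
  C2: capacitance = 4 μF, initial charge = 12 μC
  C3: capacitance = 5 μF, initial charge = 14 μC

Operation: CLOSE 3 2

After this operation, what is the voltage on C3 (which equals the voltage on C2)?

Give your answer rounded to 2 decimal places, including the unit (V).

Initial: C1(1μF, Q=1μC, V=1.00V), C2(4μF, Q=12μC, V=3.00V), C3(5μF, Q=14μC, V=2.80V)
Op 1: CLOSE 3-2: Q_total=26.00, C_total=9.00, V=2.89; Q3=14.44, Q2=11.56; dissipated=0.044

Answer: 2.89 V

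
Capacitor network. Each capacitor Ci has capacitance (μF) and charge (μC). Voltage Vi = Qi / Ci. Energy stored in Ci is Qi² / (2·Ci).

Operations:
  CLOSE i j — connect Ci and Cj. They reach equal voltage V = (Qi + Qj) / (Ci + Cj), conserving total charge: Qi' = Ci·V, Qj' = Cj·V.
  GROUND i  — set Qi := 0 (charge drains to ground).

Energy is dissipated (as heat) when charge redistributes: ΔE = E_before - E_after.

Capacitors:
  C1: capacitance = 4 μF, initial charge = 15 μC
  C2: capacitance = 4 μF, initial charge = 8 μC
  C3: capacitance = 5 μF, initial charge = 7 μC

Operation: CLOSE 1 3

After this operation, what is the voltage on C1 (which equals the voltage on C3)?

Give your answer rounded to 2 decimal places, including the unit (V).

Answer: 2.44 V

Derivation:
Initial: C1(4μF, Q=15μC, V=3.75V), C2(4μF, Q=8μC, V=2.00V), C3(5μF, Q=7μC, V=1.40V)
Op 1: CLOSE 1-3: Q_total=22.00, C_total=9.00, V=2.44; Q1=9.78, Q3=12.22; dissipated=6.136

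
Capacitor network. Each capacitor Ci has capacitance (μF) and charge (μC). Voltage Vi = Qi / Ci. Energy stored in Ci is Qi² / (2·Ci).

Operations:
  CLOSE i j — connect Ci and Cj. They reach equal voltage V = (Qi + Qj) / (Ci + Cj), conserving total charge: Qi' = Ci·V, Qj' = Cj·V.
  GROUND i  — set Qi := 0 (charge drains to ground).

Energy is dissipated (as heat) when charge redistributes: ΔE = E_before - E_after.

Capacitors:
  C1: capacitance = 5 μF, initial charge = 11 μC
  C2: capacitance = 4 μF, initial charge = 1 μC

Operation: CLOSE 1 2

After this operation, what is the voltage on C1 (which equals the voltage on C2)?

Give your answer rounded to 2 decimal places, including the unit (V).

Answer: 1.33 V

Derivation:
Initial: C1(5μF, Q=11μC, V=2.20V), C2(4μF, Q=1μC, V=0.25V)
Op 1: CLOSE 1-2: Q_total=12.00, C_total=9.00, V=1.33; Q1=6.67, Q2=5.33; dissipated=4.225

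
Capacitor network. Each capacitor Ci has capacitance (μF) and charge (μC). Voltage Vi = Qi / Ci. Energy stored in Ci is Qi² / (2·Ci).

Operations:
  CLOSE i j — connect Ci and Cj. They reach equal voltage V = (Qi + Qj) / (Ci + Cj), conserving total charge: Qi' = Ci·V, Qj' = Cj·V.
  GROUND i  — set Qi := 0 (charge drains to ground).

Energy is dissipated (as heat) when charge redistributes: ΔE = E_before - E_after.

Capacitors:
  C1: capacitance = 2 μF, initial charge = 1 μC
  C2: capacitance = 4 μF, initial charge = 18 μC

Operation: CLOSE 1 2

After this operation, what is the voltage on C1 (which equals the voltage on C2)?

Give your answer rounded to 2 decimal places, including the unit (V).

Initial: C1(2μF, Q=1μC, V=0.50V), C2(4μF, Q=18μC, V=4.50V)
Op 1: CLOSE 1-2: Q_total=19.00, C_total=6.00, V=3.17; Q1=6.33, Q2=12.67; dissipated=10.667

Answer: 3.17 V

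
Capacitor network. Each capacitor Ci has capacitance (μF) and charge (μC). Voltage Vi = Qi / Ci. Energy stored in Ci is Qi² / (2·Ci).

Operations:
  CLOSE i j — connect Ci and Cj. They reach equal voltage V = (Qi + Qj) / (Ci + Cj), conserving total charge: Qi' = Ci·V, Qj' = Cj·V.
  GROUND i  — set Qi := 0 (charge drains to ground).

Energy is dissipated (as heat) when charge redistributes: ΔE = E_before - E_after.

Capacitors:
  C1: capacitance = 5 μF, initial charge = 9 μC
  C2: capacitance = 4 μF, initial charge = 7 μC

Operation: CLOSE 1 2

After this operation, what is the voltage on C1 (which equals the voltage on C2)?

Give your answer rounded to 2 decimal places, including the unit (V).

Initial: C1(5μF, Q=9μC, V=1.80V), C2(4μF, Q=7μC, V=1.75V)
Op 1: CLOSE 1-2: Q_total=16.00, C_total=9.00, V=1.78; Q1=8.89, Q2=7.11; dissipated=0.003

Answer: 1.78 V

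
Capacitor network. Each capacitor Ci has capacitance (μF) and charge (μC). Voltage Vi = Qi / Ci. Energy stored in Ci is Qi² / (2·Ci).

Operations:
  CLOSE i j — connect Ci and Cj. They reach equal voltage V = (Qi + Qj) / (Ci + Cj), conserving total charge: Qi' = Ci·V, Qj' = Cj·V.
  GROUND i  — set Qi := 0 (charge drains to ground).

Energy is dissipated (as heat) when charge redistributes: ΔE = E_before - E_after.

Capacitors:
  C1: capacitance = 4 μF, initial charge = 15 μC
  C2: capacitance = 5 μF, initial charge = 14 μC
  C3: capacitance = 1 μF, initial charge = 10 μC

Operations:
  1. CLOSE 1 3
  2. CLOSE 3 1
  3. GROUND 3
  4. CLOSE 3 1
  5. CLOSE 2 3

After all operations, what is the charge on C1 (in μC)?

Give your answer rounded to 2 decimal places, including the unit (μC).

Answer: 16.00 μC

Derivation:
Initial: C1(4μF, Q=15μC, V=3.75V), C2(5μF, Q=14μC, V=2.80V), C3(1μF, Q=10μC, V=10.00V)
Op 1: CLOSE 1-3: Q_total=25.00, C_total=5.00, V=5.00; Q1=20.00, Q3=5.00; dissipated=15.625
Op 2: CLOSE 3-1: Q_total=25.00, C_total=5.00, V=5.00; Q3=5.00, Q1=20.00; dissipated=0.000
Op 3: GROUND 3: Q3=0; energy lost=12.500
Op 4: CLOSE 3-1: Q_total=20.00, C_total=5.00, V=4.00; Q3=4.00, Q1=16.00; dissipated=10.000
Op 5: CLOSE 2-3: Q_total=18.00, C_total=6.00, V=3.00; Q2=15.00, Q3=3.00; dissipated=0.600
Final charges: Q1=16.00, Q2=15.00, Q3=3.00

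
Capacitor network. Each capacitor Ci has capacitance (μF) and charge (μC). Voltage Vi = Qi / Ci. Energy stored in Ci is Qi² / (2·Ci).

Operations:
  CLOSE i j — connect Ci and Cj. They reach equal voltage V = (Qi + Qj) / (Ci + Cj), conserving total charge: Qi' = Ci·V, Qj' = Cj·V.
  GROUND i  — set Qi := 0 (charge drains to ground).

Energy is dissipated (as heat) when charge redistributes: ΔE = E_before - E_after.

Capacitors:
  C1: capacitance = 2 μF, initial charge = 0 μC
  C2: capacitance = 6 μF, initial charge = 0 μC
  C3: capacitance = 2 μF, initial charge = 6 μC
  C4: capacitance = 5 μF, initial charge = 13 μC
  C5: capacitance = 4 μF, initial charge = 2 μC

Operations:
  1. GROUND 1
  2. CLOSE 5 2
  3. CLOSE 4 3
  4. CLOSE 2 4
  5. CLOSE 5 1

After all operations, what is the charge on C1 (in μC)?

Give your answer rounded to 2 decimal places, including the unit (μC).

Answer: 0.27 μC

Derivation:
Initial: C1(2μF, Q=0μC, V=0.00V), C2(6μF, Q=0μC, V=0.00V), C3(2μF, Q=6μC, V=3.00V), C4(5μF, Q=13μC, V=2.60V), C5(4μF, Q=2μC, V=0.50V)
Op 1: GROUND 1: Q1=0; energy lost=0.000
Op 2: CLOSE 5-2: Q_total=2.00, C_total=10.00, V=0.20; Q5=0.80, Q2=1.20; dissipated=0.300
Op 3: CLOSE 4-3: Q_total=19.00, C_total=7.00, V=2.71; Q4=13.57, Q3=5.43; dissipated=0.114
Op 4: CLOSE 2-4: Q_total=14.77, C_total=11.00, V=1.34; Q2=8.06, Q4=6.71; dissipated=8.620
Op 5: CLOSE 5-1: Q_total=0.80, C_total=6.00, V=0.13; Q5=0.53, Q1=0.27; dissipated=0.027
Final charges: Q1=0.27, Q2=8.06, Q3=5.43, Q4=6.71, Q5=0.53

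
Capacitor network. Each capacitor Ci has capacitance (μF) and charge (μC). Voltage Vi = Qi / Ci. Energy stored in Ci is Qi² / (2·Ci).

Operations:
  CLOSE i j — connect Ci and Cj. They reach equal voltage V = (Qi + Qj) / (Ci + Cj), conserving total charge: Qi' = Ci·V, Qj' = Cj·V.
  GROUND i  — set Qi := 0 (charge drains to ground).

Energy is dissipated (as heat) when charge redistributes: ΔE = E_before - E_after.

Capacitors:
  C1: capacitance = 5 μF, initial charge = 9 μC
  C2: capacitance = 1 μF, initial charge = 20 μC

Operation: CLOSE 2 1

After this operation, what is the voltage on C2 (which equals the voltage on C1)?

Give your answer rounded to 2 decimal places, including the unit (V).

Answer: 4.83 V

Derivation:
Initial: C1(5μF, Q=9μC, V=1.80V), C2(1μF, Q=20μC, V=20.00V)
Op 1: CLOSE 2-1: Q_total=29.00, C_total=6.00, V=4.83; Q2=4.83, Q1=24.17; dissipated=138.017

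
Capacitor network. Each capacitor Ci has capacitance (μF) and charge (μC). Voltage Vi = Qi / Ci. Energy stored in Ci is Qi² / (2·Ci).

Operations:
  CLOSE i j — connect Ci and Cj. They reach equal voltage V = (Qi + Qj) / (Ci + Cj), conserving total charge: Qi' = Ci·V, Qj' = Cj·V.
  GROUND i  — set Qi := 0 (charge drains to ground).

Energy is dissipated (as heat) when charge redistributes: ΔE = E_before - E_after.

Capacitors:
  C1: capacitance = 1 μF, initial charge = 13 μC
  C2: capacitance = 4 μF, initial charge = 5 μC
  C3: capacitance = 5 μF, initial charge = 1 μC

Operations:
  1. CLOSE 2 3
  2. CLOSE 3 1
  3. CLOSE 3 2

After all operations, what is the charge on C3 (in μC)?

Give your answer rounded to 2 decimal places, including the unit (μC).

Answer: 9.04 μC

Derivation:
Initial: C1(1μF, Q=13μC, V=13.00V), C2(4μF, Q=5μC, V=1.25V), C3(5μF, Q=1μC, V=0.20V)
Op 1: CLOSE 2-3: Q_total=6.00, C_total=9.00, V=0.67; Q2=2.67, Q3=3.33; dissipated=1.225
Op 2: CLOSE 3-1: Q_total=16.33, C_total=6.00, V=2.72; Q3=13.61, Q1=2.72; dissipated=63.380
Op 3: CLOSE 3-2: Q_total=16.28, C_total=9.00, V=1.81; Q3=9.04, Q2=7.23; dissipated=4.695
Final charges: Q1=2.72, Q2=7.23, Q3=9.04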